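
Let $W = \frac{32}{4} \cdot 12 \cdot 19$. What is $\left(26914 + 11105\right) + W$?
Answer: $39843$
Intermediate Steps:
$W = 1824$ ($W = 32 \cdot \frac{1}{4} \cdot 12 \cdot 19 = 8 \cdot 12 \cdot 19 = 96 \cdot 19 = 1824$)
$\left(26914 + 11105\right) + W = \left(26914 + 11105\right) + 1824 = 38019 + 1824 = 39843$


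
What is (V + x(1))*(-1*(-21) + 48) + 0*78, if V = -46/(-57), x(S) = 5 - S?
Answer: 6302/19 ≈ 331.68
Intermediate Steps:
V = 46/57 (V = -46*(-1/57) = 46/57 ≈ 0.80702)
(V + x(1))*(-1*(-21) + 48) + 0*78 = (46/57 + (5 - 1*1))*(-1*(-21) + 48) + 0*78 = (46/57 + (5 - 1))*(21 + 48) + 0 = (46/57 + 4)*69 + 0 = (274/57)*69 + 0 = 6302/19 + 0 = 6302/19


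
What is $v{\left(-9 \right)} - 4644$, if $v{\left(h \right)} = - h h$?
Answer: $-4725$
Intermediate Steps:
$v{\left(h \right)} = - h^{2}$
$v{\left(-9 \right)} - 4644 = - \left(-9\right)^{2} - 4644 = \left(-1\right) 81 - 4644 = -81 - 4644 = -4725$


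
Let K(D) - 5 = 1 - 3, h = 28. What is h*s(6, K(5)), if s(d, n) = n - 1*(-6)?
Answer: 252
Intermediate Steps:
K(D) = 3 (K(D) = 5 + (1 - 3) = 5 - 2 = 3)
s(d, n) = 6 + n (s(d, n) = n + 6 = 6 + n)
h*s(6, K(5)) = 28*(6 + 3) = 28*9 = 252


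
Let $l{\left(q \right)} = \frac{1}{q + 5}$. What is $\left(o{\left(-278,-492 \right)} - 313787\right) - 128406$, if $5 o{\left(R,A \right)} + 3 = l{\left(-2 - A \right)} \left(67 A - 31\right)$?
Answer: $- \frac{218892431}{495} \approx -4.4221 \cdot 10^{5}$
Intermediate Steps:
$l{\left(q \right)} = \frac{1}{5 + q}$
$o{\left(R,A \right)} = - \frac{3}{5} + \frac{-31 + 67 A}{5 \left(3 - A\right)}$ ($o{\left(R,A \right)} = - \frac{3}{5} + \frac{\frac{1}{5 - \left(2 + A\right)} \left(67 A - 31\right)}{5} = - \frac{3}{5} + \frac{\frac{1}{3 - A} \left(-31 + 67 A\right)}{5} = - \frac{3}{5} + \frac{-31 + 67 A}{5 \left(3 - A\right)}$)
$\left(o{\left(-278,-492 \right)} - 313787\right) - 128406 = \left(\frac{2 \left(4 - -3444\right)}{-3 - 492} - 313787\right) - 128406 = \left(\frac{2 \left(4 + 3444\right)}{-495} - 313787\right) - 128406 = \left(2 \left(- \frac{1}{495}\right) 3448 - 313787\right) - 128406 = \left(- \frac{6896}{495} - 313787\right) - 128406 = - \frac{155331461}{495} - 128406 = - \frac{218892431}{495}$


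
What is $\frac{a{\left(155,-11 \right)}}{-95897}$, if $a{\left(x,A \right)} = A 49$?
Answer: $\frac{539}{95897} \approx 0.0056206$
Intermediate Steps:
$a{\left(x,A \right)} = 49 A$
$\frac{a{\left(155,-11 \right)}}{-95897} = \frac{49 \left(-11\right)}{-95897} = \left(-539\right) \left(- \frac{1}{95897}\right) = \frac{539}{95897}$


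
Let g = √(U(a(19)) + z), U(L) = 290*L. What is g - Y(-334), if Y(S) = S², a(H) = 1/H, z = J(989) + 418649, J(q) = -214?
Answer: -111556 + 9*√1864945/19 ≈ -1.1091e+5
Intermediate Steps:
z = 418435 (z = -214 + 418649 = 418435)
g = 9*√1864945/19 (g = √(290/19 + 418435) = √(7950555/19) = 9*√1864945/19 ≈ 646.88)
g - Y(-334) = 9*√1864945/19 - 1*(-334)² = 9*√1864945/19 - 1*111556 = 9*√1864945/19 - 111556 = -111556 + 9*√1864945/19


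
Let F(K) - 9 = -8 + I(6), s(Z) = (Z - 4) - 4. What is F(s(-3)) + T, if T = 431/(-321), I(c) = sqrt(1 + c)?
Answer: -110/321 + sqrt(7) ≈ 2.3031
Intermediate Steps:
s(Z) = -8 + Z (s(Z) = (-4 + Z) - 4 = -8 + Z)
F(K) = 1 + sqrt(7) (F(K) = 9 + (-8 + sqrt(1 + 6)) = 9 + (-8 + sqrt(7)) = 1 + sqrt(7))
T = -431/321 (T = 431*(-1/321) = -431/321 ≈ -1.3427)
F(s(-3)) + T = (1 + sqrt(7)) - 431/321 = -110/321 + sqrt(7)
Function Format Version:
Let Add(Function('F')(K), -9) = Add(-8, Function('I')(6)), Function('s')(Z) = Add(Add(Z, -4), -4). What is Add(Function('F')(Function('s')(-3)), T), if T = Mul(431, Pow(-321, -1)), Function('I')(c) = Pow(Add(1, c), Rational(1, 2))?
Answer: Add(Rational(-110, 321), Pow(7, Rational(1, 2))) ≈ 2.3031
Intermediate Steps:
Function('s')(Z) = Add(-8, Z) (Function('s')(Z) = Add(Add(-4, Z), -4) = Add(-8, Z))
Function('F')(K) = Add(1, Pow(7, Rational(1, 2))) (Function('F')(K) = Add(9, Add(-8, Pow(Add(1, 6), Rational(1, 2)))) = Add(9, Add(-8, Pow(7, Rational(1, 2)))) = Add(1, Pow(7, Rational(1, 2))))
T = Rational(-431, 321) (T = Mul(431, Rational(-1, 321)) = Rational(-431, 321) ≈ -1.3427)
Add(Function('F')(Function('s')(-3)), T) = Add(Add(1, Pow(7, Rational(1, 2))), Rational(-431, 321)) = Add(Rational(-110, 321), Pow(7, Rational(1, 2)))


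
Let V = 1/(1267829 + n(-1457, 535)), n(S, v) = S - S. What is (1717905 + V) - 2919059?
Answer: -1522857874665/1267829 ≈ -1.2012e+6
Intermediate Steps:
n(S, v) = 0
V = 1/1267829 (V = 1/(1267829 + 0) = 1/1267829 ≈ 7.8875e-7)
(1717905 + V) - 2919059 = (1717905 + 1/1267829) - 2919059 = 2178009778246/1267829 - 2919059 = -1522857874665/1267829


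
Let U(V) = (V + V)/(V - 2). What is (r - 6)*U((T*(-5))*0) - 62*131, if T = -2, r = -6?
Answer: -8122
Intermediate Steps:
U(V) = 2*V/(-2 + V) (U(V) = (2*V)/(-2 + V) = 2*V/(-2 + V))
(r - 6)*U((T*(-5))*0) - 62*131 = (-6 - 6)*(2*(-2*(-5)*0)/(-2 - 2*(-5)*0)) - 62*131 = -24*10*0/(-2 + 10*0) - 8122 = -24*0/(-2 + 0) - 8122 = -24*0/(-2) - 8122 = -24*0*(-1)/2 - 8122 = -12*0 - 8122 = 0 - 8122 = -8122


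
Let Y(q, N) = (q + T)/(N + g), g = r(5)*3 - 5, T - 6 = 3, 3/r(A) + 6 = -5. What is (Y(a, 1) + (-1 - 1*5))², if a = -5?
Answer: 131044/2809 ≈ 46.651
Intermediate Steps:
r(A) = -3/11 (r(A) = 3/(-6 - 5) = 3/(-11) = 3*(-1/11) = -3/11)
T = 9 (T = 6 + 3 = 9)
g = -64/11 (g = -3/11*3 - 5 = -9/11 - 5 = -64/11 ≈ -5.8182)
Y(q, N) = (9 + q)/(-64/11 + N) (Y(q, N) = (q + 9)/(N - 64/11) = (9 + q)/(-64/11 + N))
(Y(a, 1) + (-1 - 1*5))² = (11*(9 - 5)/(-64 + 11*1) + (-1 - 1*5))² = (11*4/(-64 + 11) + (-1 - 5))² = (11*4/(-53) - 6)² = (11*(-1/53)*4 - 6)² = (-44/53 - 6)² = (-362/53)² = 131044/2809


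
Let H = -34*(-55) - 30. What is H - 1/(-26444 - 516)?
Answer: 49606401/26960 ≈ 1840.0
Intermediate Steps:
H = 1840 (H = 1870 - 30 = 1840)
H - 1/(-26444 - 516) = 1840 - 1/(-26444 - 516) = 1840 - 1/(-26960) = 1840 - 1*(-1/26960) = 1840 + 1/26960 = 49606401/26960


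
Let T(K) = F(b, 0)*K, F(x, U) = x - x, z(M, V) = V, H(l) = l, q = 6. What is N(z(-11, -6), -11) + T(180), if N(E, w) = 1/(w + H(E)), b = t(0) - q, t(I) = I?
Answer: -1/17 ≈ -0.058824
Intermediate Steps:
b = -6 (b = 0 - 1*6 = 0 - 6 = -6)
F(x, U) = 0
T(K) = 0 (T(K) = 0*K = 0)
N(E, w) = 1/(E + w) (N(E, w) = 1/(w + E) = 1/(E + w))
N(z(-11, -6), -11) + T(180) = 1/(-6 - 11) + 0 = 1/(-17) + 0 = -1/17 + 0 = -1/17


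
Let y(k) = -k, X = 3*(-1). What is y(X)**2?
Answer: 9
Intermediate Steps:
X = -3
y(X)**2 = (-1*(-3))**2 = 3**2 = 9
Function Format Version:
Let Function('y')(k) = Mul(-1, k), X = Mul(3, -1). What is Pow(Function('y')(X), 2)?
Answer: 9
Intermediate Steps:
X = -3
Pow(Function('y')(X), 2) = Pow(Mul(-1, -3), 2) = Pow(3, 2) = 9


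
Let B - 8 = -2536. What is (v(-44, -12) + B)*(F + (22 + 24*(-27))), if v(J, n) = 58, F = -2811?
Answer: 8489390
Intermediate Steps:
B = -2528 (B = 8 - 2536 = -2528)
(v(-44, -12) + B)*(F + (22 + 24*(-27))) = (58 - 2528)*(-2811 + (22 + 24*(-27))) = -2470*(-2811 + (22 - 648)) = -2470*(-2811 - 626) = -2470*(-3437) = 8489390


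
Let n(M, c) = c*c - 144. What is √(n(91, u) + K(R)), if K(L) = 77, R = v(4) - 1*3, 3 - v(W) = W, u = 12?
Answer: √77 ≈ 8.7750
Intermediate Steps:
v(W) = 3 - W
n(M, c) = -144 + c² (n(M, c) = c² - 144 = -144 + c²)
R = -4 (R = (3 - 1*4) - 1*3 = (3 - 4) - 3 = -1 - 3 = -4)
√(n(91, u) + K(R)) = √((-144 + 12²) + 77) = √((-144 + 144) + 77) = √(0 + 77) = √77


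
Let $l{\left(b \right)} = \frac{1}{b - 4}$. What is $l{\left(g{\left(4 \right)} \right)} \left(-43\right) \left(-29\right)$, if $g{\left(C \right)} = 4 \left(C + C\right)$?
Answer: $\frac{1247}{28} \approx 44.536$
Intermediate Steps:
$g{\left(C \right)} = 8 C$ ($g{\left(C \right)} = 4 \cdot 2 C = 8 C$)
$l{\left(b \right)} = \frac{1}{-4 + b}$
$l{\left(g{\left(4 \right)} \right)} \left(-43\right) \left(-29\right) = \frac{1}{-4 + 8 \cdot 4} \left(-43\right) \left(-29\right) = \frac{1}{-4 + 32} \left(-43\right) \left(-29\right) = \frac{1}{28} \left(-43\right) \left(-29\right) = \left(- \frac{43}{28}\right) \left(-29\right) = \frac{1247}{28}$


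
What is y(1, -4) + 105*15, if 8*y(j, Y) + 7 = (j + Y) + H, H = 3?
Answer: 12593/8 ≈ 1574.1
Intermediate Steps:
y(j, Y) = -1/2 + Y/8 + j/8 (y(j, Y) = -7/8 + ((j + Y) + 3)/8 = -7/8 + ((Y + j) + 3)/8 = -7/8 + (3 + Y + j)/8 = -7/8 + (3/8 + Y/8 + j/8) = -1/2 + Y/8 + j/8)
y(1, -4) + 105*15 = (-1/2 + (1/8)*(-4) + (1/8)*1) + 105*15 = (-1/2 - 1/2 + 1/8) + 1575 = -7/8 + 1575 = 12593/8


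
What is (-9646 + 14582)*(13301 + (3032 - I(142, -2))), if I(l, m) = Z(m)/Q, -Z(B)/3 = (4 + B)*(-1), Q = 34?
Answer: 1370519888/17 ≈ 8.0619e+7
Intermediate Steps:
Z(B) = 12 + 3*B (Z(B) = -3*(4 + B)*(-1) = -3*(-4 - B) = 12 + 3*B)
I(l, m) = 6/17 + 3*m/34 (I(l, m) = (12 + 3*m)/34 = (12 + 3*m)*(1/34) = 6/17 + 3*m/34)
(-9646 + 14582)*(13301 + (3032 - I(142, -2))) = (-9646 + 14582)*(13301 + (3032 - (6/17 + (3/34)*(-2)))) = 4936*(13301 + (3032 - (6/17 - 3/17))) = 4936*(13301 + (3032 - 1*3/17)) = 4936*(13301 + (3032 - 3/17)) = 4936*(13301 + 51541/17) = 4936*(277658/17) = 1370519888/17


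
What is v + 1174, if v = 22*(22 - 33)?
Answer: 932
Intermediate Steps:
v = -242 (v = 22*(-11) = -242)
v + 1174 = -242 + 1174 = 932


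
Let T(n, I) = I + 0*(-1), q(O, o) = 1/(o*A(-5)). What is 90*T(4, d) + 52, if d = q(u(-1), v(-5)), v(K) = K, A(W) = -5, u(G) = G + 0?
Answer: 278/5 ≈ 55.600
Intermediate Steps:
u(G) = G
q(O, o) = -1/(5*o) (q(O, o) = 1/(o*(-5)) = 1/(-5*o) = -1/(5*o))
d = 1/25 (d = -⅕/(-5) = -⅕*(-⅕) = 1/25 ≈ 0.040000)
T(n, I) = I (T(n, I) = I + 0 = I)
90*T(4, d) + 52 = 90*(1/25) + 52 = 18/5 + 52 = 278/5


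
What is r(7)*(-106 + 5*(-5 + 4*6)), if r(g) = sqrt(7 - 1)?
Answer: -11*sqrt(6) ≈ -26.944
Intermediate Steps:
r(g) = sqrt(6)
r(7)*(-106 + 5*(-5 + 4*6)) = sqrt(6)*(-106 + 5*(-5 + 4*6)) = sqrt(6)*(-106 + 5*(-5 + 24)) = sqrt(6)*(-106 + 5*19) = sqrt(6)*(-106 + 95) = sqrt(6)*(-11) = -11*sqrt(6)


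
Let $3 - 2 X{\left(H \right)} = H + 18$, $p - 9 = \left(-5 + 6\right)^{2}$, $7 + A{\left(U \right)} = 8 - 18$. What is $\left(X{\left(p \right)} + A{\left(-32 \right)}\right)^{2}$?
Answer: $\frac{3481}{4} \approx 870.25$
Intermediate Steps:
$A{\left(U \right)} = -17$ ($A{\left(U \right)} = -7 + \left(8 - 18\right) = -7 - 10 = -17$)
$p = 10$ ($p = 9 + \left(-5 + 6\right)^{2} = 9 + 1^{2} = 9 + 1 = 10$)
$X{\left(H \right)} = - \frac{15}{2} - \frac{H}{2}$ ($X{\left(H \right)} = \frac{3}{2} - \frac{H + 18}{2} = \frac{3}{2} - \frac{18 + H}{2} = \frac{3}{2} - \left(9 + \frac{H}{2}\right) = - \frac{15}{2} - \frac{H}{2}$)
$\left(X{\left(p \right)} + A{\left(-32 \right)}\right)^{2} = \left(\left(- \frac{15}{2} - 5\right) - 17\right)^{2} = \left(- \frac{25}{2} - 17\right)^{2} = \left(- \frac{59}{2}\right)^{2} = \frac{3481}{4}$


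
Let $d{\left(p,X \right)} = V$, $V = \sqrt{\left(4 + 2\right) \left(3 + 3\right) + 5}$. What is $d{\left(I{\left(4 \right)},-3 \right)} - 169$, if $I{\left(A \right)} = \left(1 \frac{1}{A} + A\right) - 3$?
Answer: $-169 + \sqrt{41} \approx -162.6$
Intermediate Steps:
$I{\left(A \right)} = -3 + A + \frac{1}{A}$ ($I{\left(A \right)} = \left(\frac{1}{A} + A\right) - 3 = \left(A + \frac{1}{A}\right) - 3 = -3 + A + \frac{1}{A}$)
$V = \sqrt{41}$ ($V = \sqrt{6 \cdot 6 + 5} = \sqrt{36 + 5} = \sqrt{41} \approx 6.4031$)
$d{\left(p,X \right)} = \sqrt{41}$
$d{\left(I{\left(4 \right)},-3 \right)} - 169 = \sqrt{41} - 169 = -169 + \sqrt{41}$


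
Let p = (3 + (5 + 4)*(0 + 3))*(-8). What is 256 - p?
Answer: 496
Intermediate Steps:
p = -240 (p = (3 + 9*3)*(-8) = (3 + 27)*(-8) = 30*(-8) = -240)
256 - p = 256 - 1*(-240) = 256 + 240 = 496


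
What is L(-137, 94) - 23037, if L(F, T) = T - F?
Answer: -22806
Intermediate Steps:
L(-137, 94) - 23037 = (94 - 1*(-137)) - 23037 = (94 + 137) - 23037 = 231 - 23037 = -22806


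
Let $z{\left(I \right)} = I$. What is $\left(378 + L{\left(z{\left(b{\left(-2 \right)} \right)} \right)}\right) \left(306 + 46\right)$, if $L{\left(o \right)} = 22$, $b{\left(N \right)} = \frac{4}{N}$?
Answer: $140800$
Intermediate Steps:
$\left(378 + L{\left(z{\left(b{\left(-2 \right)} \right)} \right)}\right) \left(306 + 46\right) = \left(378 + 22\right) \left(306 + 46\right) = 400 \cdot 352 = 140800$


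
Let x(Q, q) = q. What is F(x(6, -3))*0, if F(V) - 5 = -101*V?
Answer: 0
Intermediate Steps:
F(V) = 5 - 101*V
F(x(6, -3))*0 = (5 - 101*(-3))*0 = (5 + 303)*0 = 308*0 = 0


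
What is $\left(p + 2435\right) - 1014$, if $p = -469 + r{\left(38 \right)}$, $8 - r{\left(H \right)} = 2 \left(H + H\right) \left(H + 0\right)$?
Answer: $-4816$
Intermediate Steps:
$r{\left(H \right)} = 8 - 4 H^{2}$ ($r{\left(H \right)} = 8 - 2 \left(H + H\right) \left(H + 0\right) = 8 - 2 \cdot 2 H H = 8 - 2 \cdot 2 H^{2} = 8 - 4 H^{2}$)
$p = -6237$ ($p = -469 + \left(8 - 4 \cdot 38^{2}\right) = -469 + \left(8 - 5776\right) = -469 - 5768 = -6237$)
$\left(p + 2435\right) - 1014 = \left(-6237 + 2435\right) - 1014 = -3802 - 1014 = -4816$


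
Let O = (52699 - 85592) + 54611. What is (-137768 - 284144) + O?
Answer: -400194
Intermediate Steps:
O = 21718 (O = -32893 + 54611 = 21718)
(-137768 - 284144) + O = (-137768 - 284144) + 21718 = -421912 + 21718 = -400194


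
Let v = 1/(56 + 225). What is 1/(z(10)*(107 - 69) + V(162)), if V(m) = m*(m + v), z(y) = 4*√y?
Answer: 1036149003/27184170212818 - 3000518*√10/13592085106409 ≈ 3.7418e-5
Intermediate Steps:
v = 1/281 ≈ 0.0035587
V(m) = m*(1/281 + m) (V(m) = m*(m + 1/281) = m*(1/281 + m))
1/(z(10)*(107 - 69) + V(162)) = 1/((4*√10)*(107 - 69) + 162*(1/281 + 162)) = 1/((4*√10)*38 + 162*(45523/281)) = 1/(152*√10 + 7374726/281) = 1/(7374726/281 + 152*√10)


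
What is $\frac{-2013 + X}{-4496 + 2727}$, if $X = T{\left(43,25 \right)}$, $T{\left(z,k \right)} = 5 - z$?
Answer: $\frac{2051}{1769} \approx 1.1594$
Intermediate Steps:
$X = -38$ ($X = 5 - 43 = -38$)
$\frac{-2013 + X}{-4496 + 2727} = \frac{-2013 - 38}{-4496 + 2727} = - \frac{2051}{-1769} = \left(-2051\right) \left(- \frac{1}{1769}\right) = \frac{2051}{1769}$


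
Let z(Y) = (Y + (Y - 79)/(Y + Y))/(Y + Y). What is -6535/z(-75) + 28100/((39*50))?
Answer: -1432056637/108186 ≈ -13237.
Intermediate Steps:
z(Y) = (Y + (-79 + Y)/(2*Y))/(2*Y) (z(Y) = (Y + (-79 + Y)/((2*Y)))/((2*Y)) = (Y + (-79 + Y)*(1/(2*Y)))*(1/(2*Y)) = (Y + (-79 + Y)/(2*Y))*(1/(2*Y)) = (Y + (-79 + Y)/(2*Y))/(2*Y))
-6535/z(-75) + 28100/((39*50)) = -6535*22500/(-79 - 75 + 2*(-75)²) + 28100/((39*50)) = -6535*22500/(-79 - 75 + 2*5625) + 28100/1950 = -6535*22500/(-79 - 75 + 11250) + 28100*(1/1950) = -6535/((¼)*(1/5625)*11096) + 562/39 = -6535/2774/5625 + 562/39 = -6535*5625/2774 + 562/39 = -36759375/2774 + 562/39 = -1432056637/108186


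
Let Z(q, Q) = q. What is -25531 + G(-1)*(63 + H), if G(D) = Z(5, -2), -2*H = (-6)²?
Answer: -25306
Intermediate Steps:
H = -18 (H = -½*(-6)² = -½*36 = -18)
G(D) = 5
-25531 + G(-1)*(63 + H) = -25531 + 5*(63 - 18) = -25531 + 5*45 = -25531 + 225 = -25306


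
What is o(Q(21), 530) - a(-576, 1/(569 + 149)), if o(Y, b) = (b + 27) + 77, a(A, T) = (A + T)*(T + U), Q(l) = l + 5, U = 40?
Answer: 12204900023/515524 ≈ 23675.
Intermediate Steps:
Q(l) = 5 + l
a(A, T) = (40 + T)*(A + T) (a(A, T) = (A + T)*(T + 40) = (A + T)*(40 + T) = (40 + T)*(A + T))
o(Y, b) = 104 + b (o(Y, b) = (27 + b) + 77 = 104 + b)
o(Q(21), 530) - a(-576, 1/(569 + 149)) = (104 + 530) - ((1/(569 + 149))² + 40*(-576) + 40/(569 + 149) - 576/(569 + 149)) = 634 - ((1/718)² - 23040 + 40/718 - 576/718) = 634 - ((1/718)² - 23040 + 40*(1/718) - 576*1/718) = 634 - (1/515524 - 23040 + 20/359 - 288/359) = 634 - 1*(-11878057807/515524) = 634 + 11878057807/515524 = 12204900023/515524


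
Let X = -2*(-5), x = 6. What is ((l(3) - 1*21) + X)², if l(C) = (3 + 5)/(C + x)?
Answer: 8281/81 ≈ 102.23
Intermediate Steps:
l(C) = 8/(6 + C) (l(C) = (3 + 5)/(C + 6) = 8/(6 + C))
X = 10
((l(3) - 1*21) + X)² = ((8/(6 + 3) - 1*21) + 10)² = ((8/9 - 21) + 10)² = (-181/9 + 10)² = (-91/9)² = 8281/81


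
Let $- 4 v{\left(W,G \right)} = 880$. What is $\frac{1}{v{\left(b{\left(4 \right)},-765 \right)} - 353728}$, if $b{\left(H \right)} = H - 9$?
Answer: $- \frac{1}{353948} \approx -2.8253 \cdot 10^{-6}$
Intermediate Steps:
$b{\left(H \right)} = -9 + H$ ($b{\left(H \right)} = H - 9 = -9 + H$)
$v{\left(W,G \right)} = -220$ ($v{\left(W,G \right)} = \left(- \frac{1}{4}\right) 880 = -220$)
$\frac{1}{v{\left(b{\left(4 \right)},-765 \right)} - 353728} = \frac{1}{-220 - 353728} = \frac{1}{-353948} = - \frac{1}{353948}$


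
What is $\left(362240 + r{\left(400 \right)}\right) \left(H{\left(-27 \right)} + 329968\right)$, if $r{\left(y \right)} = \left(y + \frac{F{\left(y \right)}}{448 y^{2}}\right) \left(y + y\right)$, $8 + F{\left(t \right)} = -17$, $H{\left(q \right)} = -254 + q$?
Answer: $\frac{806133561096233}{3584} \approx 2.2493 \cdot 10^{11}$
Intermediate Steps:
$F{\left(t \right)} = -25$ ($F{\left(t \right)} = -8 - 17 = -25$)
$r{\left(y \right)} = 2 y \left(y - \frac{25}{448 y^{2}}\right)$ ($r{\left(y \right)} = \left(y - \frac{25}{448 y^{2}}\right) \left(y + y\right) = \left(y - 25 \frac{1}{448 y^{2}}\right) 2 y = \left(y - \frac{25}{448 y^{2}}\right) 2 y = 2 y \left(y - \frac{25}{448 y^{2}}\right)$)
$\left(362240 + r{\left(400 \right)}\right) \left(H{\left(-27 \right)} + 329968\right) = \left(362240 + \frac{-25 + 448 \cdot 400^{3}}{224 \cdot 400}\right) \left(\left(-254 - 27\right) + 329968\right) = \left(362240 + \frac{1}{224} \cdot \frac{1}{400} \left(-25 + 448 \cdot 64000000\right)\right) \left(-281 + 329968\right) = \left(362240 + \frac{1}{224} \cdot \frac{1}{400} \left(-25 + 28672000000\right)\right) 329687 = \left(362240 + \frac{1}{224} \cdot \frac{1}{400} \cdot 28671999975\right) 329687 = \left(362240 + \frac{1146879999}{3584}\right) 329687 = \frac{2445148159}{3584} \cdot 329687 = \frac{806133561096233}{3584}$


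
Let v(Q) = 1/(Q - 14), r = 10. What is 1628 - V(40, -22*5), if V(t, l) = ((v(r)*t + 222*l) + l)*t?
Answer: 983228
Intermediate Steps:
v(Q) = 1/(-14 + Q)
V(t, l) = t*(223*l - t/4) (V(t, l) = ((t/(-14 + 10) + 222*l) + l)*t = ((t/(-4) + 222*l) + l)*t = ((-t/4 + 222*l) + l)*t = ((222*l - t/4) + l)*t = (223*l - t/4)*t = t*(223*l - t/4))
1628 - V(40, -22*5) = 1628 - 40*(-1*40 + 892*(-22*5))/4 = 1628 - 40*(-40 + 892*(-110))/4 = 1628 - 40*(-40 - 98120)/4 = 1628 - 40*(-98160)/4 = 1628 - 1*(-981600) = 1628 + 981600 = 983228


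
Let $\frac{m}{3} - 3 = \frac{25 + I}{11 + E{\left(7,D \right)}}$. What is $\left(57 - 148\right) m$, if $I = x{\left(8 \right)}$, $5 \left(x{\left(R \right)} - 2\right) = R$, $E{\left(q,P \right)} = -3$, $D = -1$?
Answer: $- \frac{71799}{40} \approx -1795.0$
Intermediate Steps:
$x{\left(R \right)} = 2 + \frac{R}{5}$
$I = \frac{18}{5}$ ($I = 2 + \frac{1}{5} \cdot 8 = 2 + \frac{8}{5} = \frac{18}{5} \approx 3.6$)
$m = \frac{789}{40}$ ($m = 9 + 3 \frac{25 + \frac{18}{5}}{11 - 3} = 9 + 3 \frac{143}{5 \cdot 8} = 9 + 3 \cdot \frac{143}{5} \cdot \frac{1}{8} = 9 + 3 \cdot \frac{143}{40} = 9 + \frac{429}{40} = \frac{789}{40} \approx 19.725$)
$\left(57 - 148\right) m = \left(57 - 148\right) \frac{789}{40} = \left(-91\right) \frac{789}{40} = - \frac{71799}{40}$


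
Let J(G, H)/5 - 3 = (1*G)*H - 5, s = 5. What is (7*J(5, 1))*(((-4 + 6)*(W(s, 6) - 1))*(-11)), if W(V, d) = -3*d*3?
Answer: 127050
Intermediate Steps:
W(V, d) = -9*d
J(G, H) = -10 + 5*G*H (J(G, H) = 15 + 5*((1*G)*H - 5) = 15 + 5*(G*H - 5) = 15 + 5*(-5 + G*H) = 15 + (-25 + 5*G*H) = -10 + 5*G*H)
(7*J(5, 1))*(((-4 + 6)*(W(s, 6) - 1))*(-11)) = (7*(-10 + 5*5*1))*(((-4 + 6)*(-9*6 - 1))*(-11)) = (7*(-10 + 25))*((2*(-54 - 1))*(-11)) = (7*15)*((2*(-55))*(-11)) = 105*(-110*(-11)) = 105*1210 = 127050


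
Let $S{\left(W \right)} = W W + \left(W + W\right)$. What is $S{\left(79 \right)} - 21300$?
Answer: $-14901$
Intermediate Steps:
$S{\left(W \right)} = W^{2} + 2 W$
$S{\left(79 \right)} - 21300 = 79 \left(2 + 79\right) - 21300 = 79 \cdot 81 - 21300 = 6399 - 21300 = -14901$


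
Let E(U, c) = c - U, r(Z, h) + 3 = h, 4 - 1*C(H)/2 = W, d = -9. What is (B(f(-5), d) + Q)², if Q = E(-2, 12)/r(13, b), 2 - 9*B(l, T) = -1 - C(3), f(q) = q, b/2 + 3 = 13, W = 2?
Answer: 60025/23409 ≈ 2.5642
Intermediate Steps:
C(H) = 4 (C(H) = 8 - 2*2 = 8 - 4 = 4)
b = 20 (b = -6 + 2*13 = -6 + 26 = 20)
r(Z, h) = -3 + h
B(l, T) = 7/9 (B(l, T) = 2/9 - (-1 - 1*4)/9 = 2/9 - (-1 - 4)/9 = 2/9 - ⅑*(-5) = 2/9 + 5/9 = 7/9)
Q = 14/17 (Q = (12 - 1*(-2))/(-3 + 20) = (12 + 2)/17 = 14*(1/17) = 14/17 ≈ 0.82353)
(B(f(-5), d) + Q)² = (7/9 + 14/17)² = (245/153)² = 60025/23409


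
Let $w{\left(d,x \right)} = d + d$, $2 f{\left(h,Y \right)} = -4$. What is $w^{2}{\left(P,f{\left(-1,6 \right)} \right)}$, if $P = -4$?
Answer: $64$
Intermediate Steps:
$f{\left(h,Y \right)} = -2$ ($f{\left(h,Y \right)} = \frac{1}{2} \left(-4\right) = -2$)
$w{\left(d,x \right)} = 2 d$
$w^{2}{\left(P,f{\left(-1,6 \right)} \right)} = \left(2 \left(-4\right)\right)^{2} = \left(-8\right)^{2} = 64$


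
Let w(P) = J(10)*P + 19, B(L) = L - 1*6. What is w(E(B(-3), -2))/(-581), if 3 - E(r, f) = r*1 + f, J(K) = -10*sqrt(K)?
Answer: -19/581 + 20*sqrt(10)/83 ≈ 0.72929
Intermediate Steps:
B(L) = -6 + L (B(L) = L - 6 = -6 + L)
E(r, f) = 3 - f - r (E(r, f) = 3 - (r*1 + f) = 3 - (r + f) = 3 - (f + r) = 3 + (-f - r) = 3 - f - r)
w(P) = 19 - 10*P*sqrt(10) (w(P) = (-10*sqrt(10))*P + 19 = -10*P*sqrt(10) + 19 = 19 - 10*P*sqrt(10))
w(E(B(-3), -2))/(-581) = (19 - 10*(3 - 1*(-2) - (-6 - 3))*sqrt(10))/(-581) = (19 - 10*(3 + 2 - 1*(-9))*sqrt(10))*(-1/581) = (19 - 10*(3 + 2 + 9)*sqrt(10))*(-1/581) = (19 - 10*14*sqrt(10))*(-1/581) = (19 - 140*sqrt(10))*(-1/581) = -19/581 + 20*sqrt(10)/83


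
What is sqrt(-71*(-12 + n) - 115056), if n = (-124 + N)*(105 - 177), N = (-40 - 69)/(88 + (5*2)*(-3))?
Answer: 2*I*sqrt(159306222)/29 ≈ 870.46*I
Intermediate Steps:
N = -109/58 (N = -109/(88 + 10*(-3)) = -109/(88 - 30) = -109/58 ≈ -1.8793)
n = 262836/29 (n = (-124 - 109/58)*(105 - 177) = -7301/58*(-72) = 262836/29 ≈ 9063.3)
sqrt(-71*(-12 + n) - 115056) = sqrt(-71*(-12 + 262836/29) - 115056) = sqrt(-71*262488/29 - 115056) = sqrt(-18636648/29 - 115056) = sqrt(-21973272/29) = 2*I*sqrt(159306222)/29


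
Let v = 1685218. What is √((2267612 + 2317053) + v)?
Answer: √6269883 ≈ 2504.0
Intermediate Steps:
√((2267612 + 2317053) + v) = √((2267612 + 2317053) + 1685218) = √(4584665 + 1685218) = √6269883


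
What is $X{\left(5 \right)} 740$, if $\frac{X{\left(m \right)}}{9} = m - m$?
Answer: $0$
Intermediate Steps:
$X{\left(m \right)} = 0$ ($X{\left(m \right)} = 9 \left(m - m\right) = 9 \cdot 0 = 0$)
$X{\left(5 \right)} 740 = 0 \cdot 740 = 0$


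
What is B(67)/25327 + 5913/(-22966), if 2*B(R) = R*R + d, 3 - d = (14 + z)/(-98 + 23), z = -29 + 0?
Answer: -245448029/1454149705 ≈ -0.16879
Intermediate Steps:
z = -29
d = 14/5 (d = 3 - (14 - 29)/(-98 + 23) = 3 - (-15)/(-75) = 3 - (-15)*(-1)/75 = 3 - 1*⅕ = 3 - ⅕ = 14/5 ≈ 2.8000)
B(R) = 7/5 + R²/2 (B(R) = (R*R + 14/5)/2 = (R² + 14/5)/2 = (14/5 + R²)/2 = 7/5 + R²/2)
B(67)/25327 + 5913/(-22966) = (7/5 + (½)*67²)/25327 + 5913/(-22966) = (7/5 + (½)*4489)*(1/25327) + 5913*(-1/22966) = (7/5 + 4489/2)*(1/25327) - 5913/22966 = (22459/10)*(1/25327) - 5913/22966 = 22459/253270 - 5913/22966 = -245448029/1454149705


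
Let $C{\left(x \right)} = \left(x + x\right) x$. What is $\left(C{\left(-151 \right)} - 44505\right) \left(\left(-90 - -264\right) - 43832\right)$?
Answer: $-47892826$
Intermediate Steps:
$C{\left(x \right)} = 2 x^{2}$ ($C{\left(x \right)} = 2 x x = 2 x^{2}$)
$\left(C{\left(-151 \right)} - 44505\right) \left(\left(-90 - -264\right) - 43832\right) = \left(2 \left(-151\right)^{2} - 44505\right) \left(\left(-90 - -264\right) - 43832\right) = \left(2 \cdot 22801 - 44505\right) \left(\left(-90 + 264\right) - 43832\right) = \left(45602 - 44505\right) \left(174 - 43832\right) = 1097 \left(-43658\right) = -47892826$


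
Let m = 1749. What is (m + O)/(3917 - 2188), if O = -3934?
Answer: -115/91 ≈ -1.2637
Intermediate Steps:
(m + O)/(3917 - 2188) = (1749 - 3934)/(3917 - 2188) = -2185/1729 = -2185*1/1729 = -115/91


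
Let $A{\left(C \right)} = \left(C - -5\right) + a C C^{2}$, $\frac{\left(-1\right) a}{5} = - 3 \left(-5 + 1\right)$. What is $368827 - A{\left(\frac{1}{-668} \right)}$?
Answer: $\frac{27484397208917}{74519408} \approx 3.6882 \cdot 10^{5}$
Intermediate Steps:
$a = -60$ ($a = - 5 \left(- 3 \left(-5 + 1\right)\right) = - 5 \left(\left(-3\right) \left(-4\right)\right) = \left(-5\right) 12 = -60$)
$A{\left(C \right)} = 5 + C - 60 C^{3}$ ($A{\left(C \right)} = \left(C - -5\right) - 60 C C^{2} = \left(C + 5\right) - 60 C^{3} = \left(5 + C\right) - 60 C^{3} = 5 + C - 60 C^{3}$)
$368827 - A{\left(\frac{1}{-668} \right)} = 368827 - \left(5 + \frac{1}{-668} - 60 \left(\frac{1}{-668}\right)^{3}\right) = 368827 - \left(5 - \frac{1}{668} - 60 \left(- \frac{1}{668}\right)^{3}\right) = 368827 - \left(5 - \frac{1}{668} - - \frac{15}{74519408}\right) = 368827 - \left(5 - \frac{1}{668} + \frac{15}{74519408}\right) = 368827 - \frac{372485499}{74519408} = \frac{27484397208917}{74519408}$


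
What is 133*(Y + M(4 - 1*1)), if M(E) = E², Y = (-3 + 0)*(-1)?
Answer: 1596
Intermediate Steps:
Y = 3 (Y = -3*(-1) = 3)
133*(Y + M(4 - 1*1)) = 133*(3 + (4 - 1*1)²) = 133*(3 + (4 - 1)²) = 133*(3 + 3²) = 133*(3 + 9) = 133*12 = 1596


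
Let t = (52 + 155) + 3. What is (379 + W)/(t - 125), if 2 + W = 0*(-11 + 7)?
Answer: 377/85 ≈ 4.4353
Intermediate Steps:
W = -2 (W = -2 + 0*(-11 + 7) = -2 + 0*(-4) = -2 + 0 = -2)
t = 210 (t = 207 + 3 = 210)
(379 + W)/(t - 125) = (379 - 2)/(210 - 125) = 377/85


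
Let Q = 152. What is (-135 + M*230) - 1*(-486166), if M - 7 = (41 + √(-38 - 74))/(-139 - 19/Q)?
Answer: 542668993/1113 - 7360*I*√7/1113 ≈ 4.8757e+5 - 17.496*I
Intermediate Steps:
M = 7463/1113 - 32*I*√7/1113 (M = 7 + (41 + √(-38 - 74))/(-139 - 19/152) = 7 + (41 + √(-112))/(-139 - 19*1/152) = 7 + (41 + 4*I*√7)/(-139 - ⅛) = 7 + (41 + 4*I*√7)/(-1113/8) = 7 + (41 + 4*I*√7)*(-8/1113) = 7 + (-328/1113 - 32*I*√7/1113) = 7463/1113 - 32*I*√7/1113 ≈ 6.7053 - 0.076068*I)
(-135 + M*230) - 1*(-486166) = (-135 + (7463/1113 - 32*I*√7/1113)*230) - 1*(-486166) = (-135 + (1716490/1113 - 7360*I*√7/1113)) + 486166 = (1566235/1113 - 7360*I*√7/1113) + 486166 = 542668993/1113 - 7360*I*√7/1113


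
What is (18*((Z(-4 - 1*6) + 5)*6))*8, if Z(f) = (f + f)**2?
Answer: 349920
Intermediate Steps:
Z(f) = 4*f**2 (Z(f) = (2*f)**2 = 4*f**2)
(18*((Z(-4 - 1*6) + 5)*6))*8 = (18*((4*(-4 - 1*6)**2 + 5)*6))*8 = (18*((4*(-4 - 6)**2 + 5)*6))*8 = (18*((4*(-10)**2 + 5)*6))*8 = (18*((4*100 + 5)*6))*8 = (18*((400 + 5)*6))*8 = (18*(405*6))*8 = (18*2430)*8 = 43740*8 = 349920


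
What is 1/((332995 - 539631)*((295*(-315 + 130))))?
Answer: 1/11277159700 ≈ 8.8675e-11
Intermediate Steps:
1/((332995 - 539631)*((295*(-315 + 130)))) = 1/((-206636)*((295*(-185)))) = -1/206636/(-54575) = -1/206636*(-1/54575) = 1/11277159700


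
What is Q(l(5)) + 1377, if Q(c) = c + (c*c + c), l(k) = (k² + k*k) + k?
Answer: 4512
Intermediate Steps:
l(k) = k + 2*k² (l(k) = (k² + k²) + k = 2*k² + k = k + 2*k²)
Q(c) = c² + 2*c (Q(c) = c + (c² + c) = c + (c + c²) = c² + 2*c)
Q(l(5)) + 1377 = (5*(1 + 2*5))*(2 + 5*(1 + 2*5)) + 1377 = (5*(1 + 10))*(2 + 5*(1 + 10)) + 1377 = (5*11)*(2 + 5*11) + 1377 = 55*(2 + 55) + 1377 = 55*57 + 1377 = 3135 + 1377 = 4512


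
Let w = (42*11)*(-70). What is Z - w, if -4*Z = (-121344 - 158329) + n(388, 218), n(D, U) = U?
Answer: 408815/4 ≈ 1.0220e+5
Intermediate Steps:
w = -32340 (w = 462*(-70) = -32340)
Z = 279455/4 (Z = -((-121344 - 158329) + 218)/4 = -(-279673 + 218)/4 = -¼*(-279455) = 279455/4 ≈ 69864.)
Z - w = 279455/4 - 1*(-32340) = 279455/4 + 32340 = 408815/4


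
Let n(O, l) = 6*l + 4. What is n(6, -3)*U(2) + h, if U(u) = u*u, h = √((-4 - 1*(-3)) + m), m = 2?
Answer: -55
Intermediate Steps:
h = 1 (h = √((-4 - 1*(-3)) + 2) = √((-4 + 3) + 2) = √(-1 + 2) = √1 = 1)
U(u) = u²
n(O, l) = 4 + 6*l
n(6, -3)*U(2) + h = (4 + 6*(-3))*2² + 1 = (4 - 18)*4 + 1 = -14*4 + 1 = -56 + 1 = -55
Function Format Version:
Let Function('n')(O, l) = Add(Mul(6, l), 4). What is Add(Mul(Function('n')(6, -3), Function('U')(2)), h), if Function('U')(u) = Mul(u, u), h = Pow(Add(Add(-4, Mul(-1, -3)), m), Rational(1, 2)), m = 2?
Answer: -55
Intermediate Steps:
h = 1 (h = Pow(Add(Add(-4, Mul(-1, -3)), 2), Rational(1, 2)) = Pow(Add(Add(-4, 3), 2), Rational(1, 2)) = Pow(Add(-1, 2), Rational(1, 2)) = Pow(1, Rational(1, 2)) = 1)
Function('U')(u) = Pow(u, 2)
Function('n')(O, l) = Add(4, Mul(6, l))
Add(Mul(Function('n')(6, -3), Function('U')(2)), h) = Add(Mul(Add(4, Mul(6, -3)), Pow(2, 2)), 1) = Add(Mul(Add(4, -18), 4), 1) = Add(Mul(-14, 4), 1) = Add(-56, 1) = -55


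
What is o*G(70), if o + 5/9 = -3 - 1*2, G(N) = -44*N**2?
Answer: 10780000/9 ≈ 1.1978e+6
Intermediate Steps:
o = -50/9 (o = -5/9 + (-3 - 1*2) = -5/9 + (-3 - 2) = -5/9 - 5 = -50/9 ≈ -5.5556)
o*G(70) = -(-2200)*70**2/9 = -(-2200)*4900/9 = -50/9*(-215600) = 10780000/9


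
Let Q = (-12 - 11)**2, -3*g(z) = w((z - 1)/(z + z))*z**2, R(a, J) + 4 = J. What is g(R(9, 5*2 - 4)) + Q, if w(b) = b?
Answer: 1586/3 ≈ 528.67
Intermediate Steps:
R(a, J) = -4 + J
g(z) = -z*(-1 + z)/6 (g(z) = -(z - 1)/(z + z)*z**2/3 = -(-1 + z)/((2*z))*z**2/3 = -(-1 + z)*(1/(2*z))*z**2/3 = -(-1 + z)/(2*z)*z**2/3 = -z*(-1 + z)/6)
Q = 529 (Q = (-23)**2 = 529)
g(R(9, 5*2 - 4)) + Q = (-4 + (5*2 - 4))*(1 - (-4 + (5*2 - 4)))/6 + 529 = (-4 + (10 - 4))*(1 - (-4 + (10 - 4)))/6 + 529 = (-4 + 6)*(1 - (-4 + 6))/6 + 529 = (1/6)*2*(1 - 1*2) + 529 = (1/6)*2*(1 - 2) + 529 = (1/6)*2*(-1) + 529 = -1/3 + 529 = 1586/3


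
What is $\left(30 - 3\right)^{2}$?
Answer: $729$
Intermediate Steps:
$\left(30 - 3\right)^{2} = 27^{2} = 729$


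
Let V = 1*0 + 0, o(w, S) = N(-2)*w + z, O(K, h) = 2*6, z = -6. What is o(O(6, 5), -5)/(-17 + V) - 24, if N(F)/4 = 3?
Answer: -546/17 ≈ -32.118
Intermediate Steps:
N(F) = 12 (N(F) = 4*3 = 12)
O(K, h) = 12
o(w, S) = -6 + 12*w (o(w, S) = 12*w - 6 = -6 + 12*w)
V = 0 (V = 0 + 0 = 0)
o(O(6, 5), -5)/(-17 + V) - 24 = (-6 + 12*12)/(-17 + 0) - 24 = (-6 + 144)/(-17) - 24 = 138*(-1/17) - 24 = -138/17 - 24 = -546/17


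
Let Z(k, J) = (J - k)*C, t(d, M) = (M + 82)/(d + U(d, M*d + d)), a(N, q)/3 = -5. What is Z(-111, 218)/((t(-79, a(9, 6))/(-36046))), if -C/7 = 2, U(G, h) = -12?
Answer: -225500548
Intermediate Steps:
a(N, q) = -15 (a(N, q) = 3*(-5) = -15)
C = -14 (C = -7*2 = -14)
t(d, M) = (82 + M)/(-12 + d) (t(d, M) = (M + 82)/(d - 12) = (82 + M)/(-12 + d))
Z(k, J) = -14*J + 14*k (Z(k, J) = (J - k)*(-14) = -14*J + 14*k)
Z(-111, 218)/((t(-79, a(9, 6))/(-36046))) = (-14*218 + 14*(-111))/((((82 - 15)/(-12 - 79))/(-36046))) = (-3052 - 1554)/(((67/(-91))*(-1/36046))) = -4606/(-1/91*67*(-1/36046)) = -4606/((-67/91*(-1/36046))) = -4606/1/48958 = -4606*48958 = -225500548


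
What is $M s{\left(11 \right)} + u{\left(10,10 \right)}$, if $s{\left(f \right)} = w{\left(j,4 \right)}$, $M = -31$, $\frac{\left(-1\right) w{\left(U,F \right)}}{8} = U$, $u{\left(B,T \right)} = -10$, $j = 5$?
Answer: $1230$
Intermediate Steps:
$w{\left(U,F \right)} = - 8 U$
$s{\left(f \right)} = -40$ ($s{\left(f \right)} = \left(-8\right) 5 = -40$)
$M s{\left(11 \right)} + u{\left(10,10 \right)} = \left(-31\right) \left(-40\right) - 10 = 1240 - 10 = 1230$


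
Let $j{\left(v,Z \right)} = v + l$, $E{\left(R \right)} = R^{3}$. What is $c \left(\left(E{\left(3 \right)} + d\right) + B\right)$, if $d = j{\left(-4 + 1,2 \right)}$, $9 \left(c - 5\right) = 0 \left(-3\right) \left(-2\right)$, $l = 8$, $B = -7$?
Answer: $125$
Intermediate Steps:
$j{\left(v,Z \right)} = 8 + v$ ($j{\left(v,Z \right)} = v + 8 = 8 + v$)
$c = 5$ ($c = 5 + \frac{0 \left(-3\right) \left(-2\right)}{9} = 5 + \frac{0 \left(-2\right)}{9} = 5 + \frac{1}{9} \cdot 0 = 5 + 0 = 5$)
$d = 5$ ($d = 8 + \left(-4 + 1\right) = 8 - 3 = 5$)
$c \left(\left(E{\left(3 \right)} + d\right) + B\right) = 5 \left(\left(3^{3} + 5\right) - 7\right) = 5 \left(\left(27 + 5\right) - 7\right) = 5 \left(32 - 7\right) = 5 \cdot 25 = 125$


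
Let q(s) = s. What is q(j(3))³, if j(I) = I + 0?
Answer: 27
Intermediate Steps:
j(I) = I
q(j(3))³ = 3³ = 27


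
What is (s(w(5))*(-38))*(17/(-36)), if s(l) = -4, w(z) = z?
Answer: -646/9 ≈ -71.778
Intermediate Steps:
(s(w(5))*(-38))*(17/(-36)) = (-4*(-38))*(17/(-36)) = 152*(17*(-1/36)) = 152*(-17/36) = -646/9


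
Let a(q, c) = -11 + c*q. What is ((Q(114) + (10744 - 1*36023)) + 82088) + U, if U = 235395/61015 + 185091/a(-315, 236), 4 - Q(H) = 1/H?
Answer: 5876468247704477/103432798842 ≈ 56814.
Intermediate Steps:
Q(H) = 4 - 1/H
U = 1241705256/907305253 (U = 235395/61015 + 185091/(-11 + 236*(-315)) = 235395*(1/61015) + 185091/(-11 - 74340) = 47079/12203 + 185091/(-74351) = 47079/12203 + 185091*(-1/74351) = 47079/12203 - 185091/74351 = 1241705256/907305253 ≈ 1.3686)
((Q(114) + (10744 - 1*36023)) + 82088) + U = (((4 - 1/114) + (10744 - 1*36023)) + 82088) + 1241705256/907305253 = (((4 - 1*1/114) + (10744 - 36023)) + 82088) + 1241705256/907305253 = (((4 - 1/114) - 25279) + 82088) + 1241705256/907305253 = ((455/114 - 25279) + 82088) + 1241705256/907305253 = (-2881351/114 + 82088) + 1241705256/907305253 = 6476681/114 + 1241705256/907305253 = 5876468247704477/103432798842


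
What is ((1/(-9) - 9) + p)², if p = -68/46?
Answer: 4804864/42849 ≈ 112.13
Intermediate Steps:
p = -34/23 (p = -68*1/46 = -34/23 ≈ -1.4783)
((1/(-9) - 9) + p)² = ((1/(-9) - 9) - 34/23)² = ((-⅑ - 9) - 34/23)² = (-82/9 - 34/23)² = (-2192/207)² = 4804864/42849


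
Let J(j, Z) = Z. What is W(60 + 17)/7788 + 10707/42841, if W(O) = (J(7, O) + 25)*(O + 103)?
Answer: 72495573/27803809 ≈ 2.6074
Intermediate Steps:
W(O) = (25 + O)*(103 + O) (W(O) = (O + 25)*(O + 103) = (25 + O)*(103 + O))
W(60 + 17)/7788 + 10707/42841 = (2575 + (60 + 17)² + 128*(60 + 17))/7788 + 10707/42841 = (2575 + 77² + 128*77)*(1/7788) + 10707*(1/42841) = (2575 + 5929 + 9856)*(1/7788) + 10707/42841 = 18360*(1/7788) + 10707/42841 = 1530/649 + 10707/42841 = 72495573/27803809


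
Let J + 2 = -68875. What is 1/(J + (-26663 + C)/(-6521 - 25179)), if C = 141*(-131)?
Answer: -15850/1091677883 ≈ -1.4519e-5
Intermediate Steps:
J = -68877 (J = -2 - 68875 = -68877)
C = -18471
1/(J + (-26663 + C)/(-6521 - 25179)) = 1/(-68877 + (-26663 - 18471)/(-6521 - 25179)) = 1/(-68877 - 45134/(-31700)) = 1/(-68877 - 45134*(-1/31700)) = 1/(-68877 + 22567/15850) = 1/(-1091677883/15850) = -15850/1091677883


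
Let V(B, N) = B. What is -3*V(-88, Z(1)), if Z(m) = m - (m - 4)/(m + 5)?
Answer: 264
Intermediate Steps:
Z(m) = m - (-4 + m)/(5 + m)
-3*V(-88, Z(1)) = -3*(-88) = -1*(-264) = 264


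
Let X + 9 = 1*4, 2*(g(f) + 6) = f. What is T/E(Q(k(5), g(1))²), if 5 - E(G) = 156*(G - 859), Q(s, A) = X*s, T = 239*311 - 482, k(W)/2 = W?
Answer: -73847/255991 ≈ -0.28848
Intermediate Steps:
g(f) = -6 + f/2
k(W) = 2*W
X = -5 (X = -9 + 1*4 = -9 + 4 = -5)
T = 73847 (T = 74329 - 482 = 73847)
Q(s, A) = -5*s
E(G) = 134009 - 156*G (E(G) = 5 - 156*(G - 859) = 5 - 156*(-859 + G) = 5 - (-134004 + 156*G) = 5 + (134004 - 156*G) = 134009 - 156*G)
T/E(Q(k(5), g(1))²) = 73847/(134009 - 156*(-10*5)²) = 73847/(134009 - 156*(-5*10)²) = 73847/(134009 - 156*(-50)²) = 73847/(134009 - 156*2500) = 73847/(134009 - 390000) = 73847/(-255991) = 73847*(-1/255991) = -73847/255991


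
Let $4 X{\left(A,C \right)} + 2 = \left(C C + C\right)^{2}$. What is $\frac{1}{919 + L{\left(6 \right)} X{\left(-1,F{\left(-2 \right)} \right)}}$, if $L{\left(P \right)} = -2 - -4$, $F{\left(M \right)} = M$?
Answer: $\frac{1}{920} \approx 0.001087$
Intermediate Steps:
$L{\left(P \right)} = 2$ ($L{\left(P \right)} = -2 + 4 = 2$)
$X{\left(A,C \right)} = - \frac{1}{2} + \frac{\left(C + C^{2}\right)^{2}}{4}$ ($X{\left(A,C \right)} = - \frac{1}{2} + \frac{\left(C C + C\right)^{2}}{4} = - \frac{1}{2} + \frac{\left(C^{2} + C\right)^{2}}{4} = - \frac{1}{2} + \frac{\left(C + C^{2}\right)^{2}}{4}$)
$\frac{1}{919 + L{\left(6 \right)} X{\left(-1,F{\left(-2 \right)} \right)}} = \frac{1}{919 + 2 \left(- \frac{1}{2} + \frac{\left(-2\right)^{2} \left(1 - 2\right)^{2}}{4}\right)} = \frac{1}{919 + 2 \left(- \frac{1}{2} + \frac{1}{4} \cdot 4 \left(-1\right)^{2}\right)} = \frac{1}{919 + 2 \left(- \frac{1}{2} + \frac{1}{4} \cdot 4 \cdot 1\right)} = \frac{1}{919 + 2 \left(- \frac{1}{2} + 1\right)} = \frac{1}{919 + 2 \cdot \frac{1}{2}} = \frac{1}{919 + 1} = \frac{1}{920}$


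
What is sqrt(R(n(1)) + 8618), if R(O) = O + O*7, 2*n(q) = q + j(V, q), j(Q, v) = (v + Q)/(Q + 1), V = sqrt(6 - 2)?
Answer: sqrt(8626) ≈ 92.876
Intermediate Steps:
V = 2 (V = sqrt(4) = 2)
j(Q, v) = (Q + v)/(1 + Q)
n(q) = 1/3 + 2*q/3 (n(q) = (q + (2 + q)/(1 + 2))/2 = (q + (2 + q)/3)/2 = (q + (2/3 + q/3))/2 = (2/3 + 4*q/3)/2 = 1/3 + 2*q/3)
R(O) = 8*O (R(O) = O + 7*O = 8*O)
sqrt(R(n(1)) + 8618) = sqrt(8*(1/3 + (2/3)*1) + 8618) = sqrt(8*(1/3 + 2/3) + 8618) = sqrt(8*1 + 8618) = sqrt(8 + 8618) = sqrt(8626)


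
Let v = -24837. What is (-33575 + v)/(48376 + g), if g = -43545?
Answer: -58412/4831 ≈ -12.091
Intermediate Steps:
(-33575 + v)/(48376 + g) = (-33575 - 24837)/(48376 - 43545) = -58412/4831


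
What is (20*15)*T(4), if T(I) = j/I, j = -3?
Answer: -225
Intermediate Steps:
T(I) = -3/I
(20*15)*T(4) = (20*15)*(-3/4) = 300*(-3*¼) = 300*(-¾) = -225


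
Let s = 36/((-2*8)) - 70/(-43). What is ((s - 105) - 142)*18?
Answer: -383319/86 ≈ -4457.2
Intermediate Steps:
s = -107/172 (s = 36/(-16) - 70*(-1/43) = 36*(-1/16) + 70/43 = -9/4 + 70/43 = -107/172 ≈ -0.62209)
((s - 105) - 142)*18 = ((-107/172 - 105) - 142)*18 = (-18167/172 - 142)*18 = -42591/172*18 = -383319/86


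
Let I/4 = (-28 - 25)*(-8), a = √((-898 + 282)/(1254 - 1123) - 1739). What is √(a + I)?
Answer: √(29105056 + 655*I*√1196947)/131 ≈ 41.186 + 0.50694*I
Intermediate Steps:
a = 5*I*√1196947/131 (a = √(-616/131 - 1739) = √(-228425/131) = 5*I*√1196947/131 ≈ 41.758*I)
I = 1696 (I = 4*((-28 - 25)*(-8)) = 4*(-53*(-8)) = 4*424 = 1696)
√(a + I) = √(5*I*√1196947/131 + 1696) = √(1696 + 5*I*√1196947/131)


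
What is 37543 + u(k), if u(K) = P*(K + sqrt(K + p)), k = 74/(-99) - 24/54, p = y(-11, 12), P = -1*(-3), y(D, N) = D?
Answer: 1238801/33 + I*sqrt(13277)/11 ≈ 37539.0 + 10.475*I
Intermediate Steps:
P = 3
p = -11
k = -118/99 (k = 74*(-1/99) - 24*1/54 = -74/99 - 4/9 = -118/99 ≈ -1.1919)
u(K) = 3*K + 3*sqrt(-11 + K) (u(K) = 3*(K + sqrt(K - 11)) = 3*(K + sqrt(-11 + K)) = 3*K + 3*sqrt(-11 + K))
37543 + u(k) = 37543 + (3*(-118/99) + 3*sqrt(-11 - 118/99)) = 37543 + (-118/33 + 3*sqrt(-1207/99)) = 37543 + (-118/33 + 3*(I*sqrt(13277)/33)) = 37543 + (-118/33 + I*sqrt(13277)/11) = 1238801/33 + I*sqrt(13277)/11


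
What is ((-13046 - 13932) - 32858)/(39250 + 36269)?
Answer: -59836/75519 ≈ -0.79233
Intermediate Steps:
((-13046 - 13932) - 32858)/(39250 + 36269) = (-26978 - 32858)/75519 = -59836*1/75519 = -59836/75519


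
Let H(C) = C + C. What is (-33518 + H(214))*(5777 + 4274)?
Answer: -332587590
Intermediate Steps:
H(C) = 2*C
(-33518 + H(214))*(5777 + 4274) = (-33518 + 2*214)*(5777 + 4274) = (-33518 + 428)*10051 = -33090*10051 = -332587590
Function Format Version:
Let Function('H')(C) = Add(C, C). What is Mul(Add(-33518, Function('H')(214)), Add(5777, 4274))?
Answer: -332587590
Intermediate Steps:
Function('H')(C) = Mul(2, C)
Mul(Add(-33518, Function('H')(214)), Add(5777, 4274)) = Mul(Add(-33518, Mul(2, 214)), Add(5777, 4274)) = Mul(Add(-33518, 428), 10051) = Mul(-33090, 10051) = -332587590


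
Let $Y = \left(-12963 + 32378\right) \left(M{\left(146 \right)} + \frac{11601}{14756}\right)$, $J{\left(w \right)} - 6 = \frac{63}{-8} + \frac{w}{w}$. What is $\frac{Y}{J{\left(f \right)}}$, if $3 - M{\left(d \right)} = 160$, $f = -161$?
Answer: $\frac{89506683530}{25823} \approx 3.4662 \cdot 10^{6}$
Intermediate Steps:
$M{\left(d \right)} = -157$ ($M{\left(d \right)} = 3 - 160 = -157$)
$J{\left(w \right)} = - \frac{7}{8}$ ($J{\left(w \right)} = 6 + \left(\frac{63}{-8} + \frac{w}{w}\right) = 6 + \left(63 \left(- \frac{1}{8}\right) + 1\right) = 6 + \left(- \frac{63}{8} + 1\right) = 6 - \frac{55}{8} = - \frac{7}{8}$)
$Y = - \frac{44753341765}{14756}$ ($Y = \left(-12963 + 32378\right) \left(-157 + \frac{11601}{14756}\right) = 19415 \left(-157 + 11601 \cdot \frac{1}{14756}\right) = 19415 \left(-157 + \frac{11601}{14756}\right) = 19415 \left(- \frac{2305091}{14756}\right) = - \frac{44753341765}{14756} \approx -3.0329 \cdot 10^{6}$)
$\frac{Y}{J{\left(f \right)}} = - \frac{44753341765}{14756 \left(- \frac{7}{8}\right)} = \left(- \frac{44753341765}{14756}\right) \left(- \frac{8}{7}\right) = \frac{89506683530}{25823}$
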